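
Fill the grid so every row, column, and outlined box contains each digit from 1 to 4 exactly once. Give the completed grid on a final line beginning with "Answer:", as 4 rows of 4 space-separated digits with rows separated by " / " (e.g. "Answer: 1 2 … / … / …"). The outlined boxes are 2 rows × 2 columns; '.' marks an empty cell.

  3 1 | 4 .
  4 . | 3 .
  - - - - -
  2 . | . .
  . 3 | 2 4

Step 1. [r2c4∈{1,2}] in row 2, 1 fits only at r2c4. So r2c4=1.
Step 2. [r2c2∈{2}] r2c2 is down to just 2. So r2c2=2.
Step 3. [r3c3∈{1}] r3c3 has the single candidate 1, so r3c3=1.
Step 4. [r3c2∈{4}] r3c2's peers cover all but 4, so r3c2=4.
Step 5. [r3c4∈{3}] r3c4 is down to just 3, so r3c4=3.
Step 6. [r4c1∈{1}] only 1 remains possible at r4c1 ⇒ r4c1=1.
Step 7. [r1c4∈{2}] only 2 remains possible at r1c4, so r1c4=2.

Answer: 3 1 4 2 / 4 2 3 1 / 2 4 1 3 / 1 3 2 4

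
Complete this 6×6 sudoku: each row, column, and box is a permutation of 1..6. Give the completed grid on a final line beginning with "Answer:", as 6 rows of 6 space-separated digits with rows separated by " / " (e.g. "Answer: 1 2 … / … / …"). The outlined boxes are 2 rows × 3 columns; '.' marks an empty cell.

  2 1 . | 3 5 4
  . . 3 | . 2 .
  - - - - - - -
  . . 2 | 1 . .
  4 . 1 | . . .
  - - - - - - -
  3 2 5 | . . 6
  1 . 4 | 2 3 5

Step 1. [r2c4∈{6}] r2c4's peers cover all but 6. So r2c4=6.
Step 2. [r3c1∈{5,6}] in col 1, 6 fits only at r3c1, so r3c1=6.
Step 3. [r3c2∈{3,5}] 5 has one home in row 3: r3c2. So r3c2=5.
Step 4. [r4c6∈{2,3}] row 4 places 2 nowhere but r4c6, so r4c6=2.
Step 5. [r5c5∈{1,4}] in row 5, 1 fits only at r5c5. So r5c5=1.
Step 6. [r1c3∈{6}] only 6 remains possible at r1c3. So r1c3=6.
Step 7. [r2c1∈{5}] r2c1 is down to just 5, so r2c1=5.
Step 8. [r3c5∈{4}] only 4 remains possible at r3c5, so r3c5=4.
Step 9. [r2c6∈{1}] only 1 remains possible at r2c6 ⇒ r2c6=1.
Step 10. [r4c2∈{3}] r4c2 has the single candidate 3, so r4c2=3.
Step 11. [r4c5∈{6}] r4c5's peers cover all but 6, so r4c5=6.
Step 12. [r4c4∈{5}] r4c4 has the single candidate 5, so r4c4=5.
Step 13. [r2c2∈{4}] only 4 remains possible at r2c2, so r2c2=4.
Step 14. [r3c6∈{3}] r3c6 has the single candidate 3 ⇒ r3c6=3.
Step 15. [r6c2∈{6}] nothing but 6 survives at r6c2 ⇒ r6c2=6.
Step 16. [r5c4∈{4}] r5c4 is down to just 4. So r5c4=4.

Answer: 2 1 6 3 5 4 / 5 4 3 6 2 1 / 6 5 2 1 4 3 / 4 3 1 5 6 2 / 3 2 5 4 1 6 / 1 6 4 2 3 5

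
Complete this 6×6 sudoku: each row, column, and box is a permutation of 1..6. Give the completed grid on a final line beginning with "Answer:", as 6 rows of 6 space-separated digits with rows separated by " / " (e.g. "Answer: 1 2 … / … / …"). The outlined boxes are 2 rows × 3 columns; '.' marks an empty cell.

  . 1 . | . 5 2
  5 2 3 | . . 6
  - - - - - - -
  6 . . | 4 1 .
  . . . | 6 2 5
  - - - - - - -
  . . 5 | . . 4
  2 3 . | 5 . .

Step 1. [r6c3∈{1,4,6}] in row 6, 4 fits only at r6c3, so r6c3=4.
Step 2. [r5c5∈{3,6}] r5c5 is the only open cell in col 5 admitting 3 ⇒ r5c5=3.
Step 3. [r4c1∈{1,3,4}] 3 has one home in row 4: r4c1, so r4c1=3.
Step 4. [r5c1∈{1}] r5c1's peers cover all but 1 ⇒ r5c1=1.
Step 5. [r6c5∈{6}] r6c5 is down to just 6, so r6c5=6.
Step 6. [r4c3∈{1}] r4c3's peers cover all but 1, so r4c3=1.
Step 7. [r5c2∈{6}] r5c2 is down to just 6. So r5c2=6.
Step 8. [r4c2∈{4}] r4c2's peers cover all but 4, so r4c2=4.
Step 9. [r3c3∈{2}] r3c3 is down to just 2. So r3c3=2.
Step 10. [r1c3∈{6}] nothing but 6 survives at r1c3, so r1c3=6.
Step 11. [r3c6∈{3}] nothing but 3 survives at r3c6, so r3c6=3.
Step 12. [r5c4∈{2}] r5c4 is down to just 2, so r5c4=2.
Step 13. [r1c1∈{4}] r1c1's peers cover all but 4. So r1c1=4.
Step 14. [r2c4∈{1}] r2c4's peers cover all but 1 ⇒ r2c4=1.
Step 15. [r6c6∈{1}] only 1 remains possible at r6c6. So r6c6=1.
Step 16. [r2c5∈{4}] r2c5 is down to just 4, so r2c5=4.
Step 17. [r1c4∈{3}] r1c4's peers cover all but 3, so r1c4=3.
Step 18. [r3c2∈{5}] r3c2 has the single candidate 5 ⇒ r3c2=5.

Answer: 4 1 6 3 5 2 / 5 2 3 1 4 6 / 6 5 2 4 1 3 / 3 4 1 6 2 5 / 1 6 5 2 3 4 / 2 3 4 5 6 1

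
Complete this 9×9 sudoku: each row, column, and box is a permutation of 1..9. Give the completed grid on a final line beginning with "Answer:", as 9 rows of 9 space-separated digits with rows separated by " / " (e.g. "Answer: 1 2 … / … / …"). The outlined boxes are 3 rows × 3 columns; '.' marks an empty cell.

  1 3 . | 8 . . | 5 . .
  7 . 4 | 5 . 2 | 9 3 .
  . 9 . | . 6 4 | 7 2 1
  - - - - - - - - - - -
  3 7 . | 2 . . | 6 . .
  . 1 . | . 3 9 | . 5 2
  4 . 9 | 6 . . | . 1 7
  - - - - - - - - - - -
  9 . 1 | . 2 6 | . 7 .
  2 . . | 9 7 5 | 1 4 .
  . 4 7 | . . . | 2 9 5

Step 1. [r6c6∈{8}] r6c6 has the single candidate 8, so r6c6=8.
Step 2. [r8c9∈{3,6,8}] box 9 places 6 nowhere but r8c9. So r8c9=6.
Step 3. [r4c5∈{1,4,5}] in col 5, 4 fits only at r4c5. So r4c5=4.
Step 4. [r8c2∈{8}] r8c2 has the single candidate 8. So r8c2=8.
Step 5. [r9c6∈{1,3}] 3 has one home in col 6: r9c6. So r9c6=3.
Step 6. [r4c8∈{8}] r4c8's peers cover all but 8, so r4c8=8.
Step 7. [r3c1∈{5,8}] in col 1, 5 fits only at r3c1, so r3c1=5.
Step 8. [r5c1∈{6,8}] across col 1, 8 lands solely at r5c1, so r5c1=8.
Step 9. [r7c7∈{3,8}] in col 7, 8 fits only at r7c7. So r7c7=8.
Step 10. [r2c5∈{1}] nothing but 1 survives at r2c5. So r2c5=1.
Step 11. [r2c2∈{6}] only 6 remains possible at r2c2, so r2c2=6.
Step 12. [r6c2∈{2,5}] in row 6, 2 fits only at r6c2 ⇒ r6c2=2.
Step 13. [r9c4∈{1}] only 1 remains possible at r9c4. So r9c4=1.
Step 14. [r4c6∈{1}] r4c6's peers cover all but 1. So r4c6=1.
Step 15. [r4c3∈{5}] only 5 remains possible at r4c3 ⇒ r4c3=5.
Step 16. [r1c6∈{7}] only 7 remains possible at r1c6. So r1c6=7.
Step 17. [r1c9∈{4}] r1c9's peers cover all but 4 ⇒ r1c9=4.
Step 18. [r9c5∈{8}] r9c5's peers cover all but 8, so r9c5=8.
Step 19. [r5c4∈{7}] only 7 remains possible at r5c4. So r5c4=7.
Step 20. [r7c4∈{4}] nothing but 4 survives at r7c4, so r7c4=4.
Step 21. [r2c9∈{8}] r2c9 is down to just 8, so r2c9=8.
Step 22. [r1c8∈{6}] r1c8's peers cover all but 6 ⇒ r1c8=6.
Step 23. [r7c2∈{5}] only 5 remains possible at r7c2. So r7c2=5.
Step 24. [r3c4∈{3}] r3c4's peers cover all but 3, so r3c4=3.
Step 25. [r1c3∈{2}] r1c3 is down to just 2 ⇒ r1c3=2.
Step 26. [r3c3∈{8}] r3c3 is down to just 8. So r3c3=8.
Step 27. [r7c9∈{3}] r7c9 is down to just 3, so r7c9=3.
Step 28. [r4c9∈{9}] r4c9 is down to just 9, so r4c9=9.
Step 29. [r1c5∈{9}] r1c5 has the single candidate 9. So r1c5=9.
Step 30. [r9c1∈{6}] r9c1's peers cover all but 6 ⇒ r9c1=6.
Step 31. [r6c5∈{5}] r6c5 has the single candidate 5 ⇒ r6c5=5.
Step 32. [r8c3∈{3}] r8c3 is down to just 3. So r8c3=3.
Step 33. [r5c7∈{4}] r5c7 is down to just 4. So r5c7=4.
Step 34. [r5c3∈{6}] r5c3 has the single candidate 6, so r5c3=6.
Step 35. [r6c7∈{3}] r6c7 is down to just 3 ⇒ r6c7=3.

Answer: 1 3 2 8 9 7 5 6 4 / 7 6 4 5 1 2 9 3 8 / 5 9 8 3 6 4 7 2 1 / 3 7 5 2 4 1 6 8 9 / 8 1 6 7 3 9 4 5 2 / 4 2 9 6 5 8 3 1 7 / 9 5 1 4 2 6 8 7 3 / 2 8 3 9 7 5 1 4 6 / 6 4 7 1 8 3 2 9 5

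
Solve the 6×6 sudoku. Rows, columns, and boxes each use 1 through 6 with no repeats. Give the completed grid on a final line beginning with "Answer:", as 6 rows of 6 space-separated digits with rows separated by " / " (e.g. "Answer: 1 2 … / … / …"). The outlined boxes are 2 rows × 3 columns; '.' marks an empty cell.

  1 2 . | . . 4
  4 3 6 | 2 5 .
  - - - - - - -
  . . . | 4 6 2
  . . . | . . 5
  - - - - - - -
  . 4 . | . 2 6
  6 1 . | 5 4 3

Step 1. [r4c3∈{1,2,3,4}] across row 4, 4 lands solely at r4c3 ⇒ r4c3=4.
Step 2. [r3c3∈{1,3,5}] in row 3, 1 fits only at r3c3, so r3c3=1.
Step 3. [r3c1∈{3,5}] row 3 places 3 nowhere but r3c1 ⇒ r3c1=3.
Step 4. [r1c5∈{3}] r1c5's peers cover all but 3, so r1c5=3.
Step 5. [r5c4∈{1}] nothing but 1 survives at r5c4 ⇒ r5c4=1.
Step 6. [r5c1∈{5}] r5c1's peers cover all but 5. So r5c1=5.
Step 7. [r1c4∈{6}] only 6 remains possible at r1c4. So r1c4=6.
Step 8. [r1c3∈{5}] nothing but 5 survives at r1c3, so r1c3=5.
Step 9. [r3c2∈{5}] only 5 remains possible at r3c2, so r3c2=5.
Step 10. [r4c2∈{6}] r4c2 is down to just 6, so r4c2=6.
Step 11. [r4c1∈{2}] r4c1 has the single candidate 2. So r4c1=2.
Step 12. [r4c5∈{1}] r4c5 is down to just 1 ⇒ r4c5=1.
Step 13. [r5c3∈{3}] only 3 remains possible at r5c3, so r5c3=3.
Step 14. [r6c3∈{2}] only 2 remains possible at r6c3 ⇒ r6c3=2.
Step 15. [r4c4∈{3}] nothing but 3 survives at r4c4 ⇒ r4c4=3.
Step 16. [r2c6∈{1}] only 1 remains possible at r2c6 ⇒ r2c6=1.

Answer: 1 2 5 6 3 4 / 4 3 6 2 5 1 / 3 5 1 4 6 2 / 2 6 4 3 1 5 / 5 4 3 1 2 6 / 6 1 2 5 4 3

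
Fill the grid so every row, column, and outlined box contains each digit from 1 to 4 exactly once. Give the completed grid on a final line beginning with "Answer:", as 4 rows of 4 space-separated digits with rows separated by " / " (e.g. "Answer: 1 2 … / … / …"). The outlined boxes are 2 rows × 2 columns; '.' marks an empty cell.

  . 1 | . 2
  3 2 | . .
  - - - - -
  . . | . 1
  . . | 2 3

Step 1. [r3c3∈{4}] nothing but 4 survives at r3c3, so r3c3=4.
Step 2. [r1c1∈{4}] nothing but 4 survives at r1c1, so r1c1=4.
Step 3. [r2c3∈{1}] r2c3 is down to just 1. So r2c3=1.
Step 4. [r4c1∈{1}] only 1 remains possible at r4c1, so r4c1=1.
Step 5. [r3c2∈{3}] r3c2 is down to just 3 ⇒ r3c2=3.
Step 6. [r1c3∈{3}] r1c3 is down to just 3 ⇒ r1c3=3.
Step 7. [r3c1∈{2}] r3c1 has the single candidate 2 ⇒ r3c1=2.
Step 8. [r2c4∈{4}] r2c4's peers cover all but 4, so r2c4=4.
Step 9. [r4c2∈{4}] only 4 remains possible at r4c2. So r4c2=4.

Answer: 4 1 3 2 / 3 2 1 4 / 2 3 4 1 / 1 4 2 3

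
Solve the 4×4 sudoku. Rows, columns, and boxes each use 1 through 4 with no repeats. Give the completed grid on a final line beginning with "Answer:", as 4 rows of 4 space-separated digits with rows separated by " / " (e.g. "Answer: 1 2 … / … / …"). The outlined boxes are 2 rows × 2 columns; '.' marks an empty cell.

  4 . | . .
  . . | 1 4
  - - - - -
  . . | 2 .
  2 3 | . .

Step 1. [r1c2∈{1,2}] in row 1, 1 fits only at r1c2 ⇒ r1c2=1.
Step 2. [r3c4∈{1,3}] row 3 places 3 nowhere but r3c4 ⇒ r3c4=3.
Step 3. [r4c3∈{4}] r4c3's peers cover all but 4. So r4c3=4.
Step 4. [r2c2∈{2}] only 2 remains possible at r2c2 ⇒ r2c2=2.
Step 5. [r4c4∈{1}] r4c4 is down to just 1 ⇒ r4c4=1.
Step 6. [r3c2∈{4}] only 4 remains possible at r3c2. So r3c2=4.
Step 7. [r1c3∈{3}] only 3 remains possible at r1c3, so r1c3=3.
Step 8. [r1c4∈{2}] r1c4's peers cover all but 2. So r1c4=2.
Step 9. [r3c1∈{1}] r3c1 is down to just 1 ⇒ r3c1=1.
Step 10. [r2c1∈{3}] only 3 remains possible at r2c1, so r2c1=3.

Answer: 4 1 3 2 / 3 2 1 4 / 1 4 2 3 / 2 3 4 1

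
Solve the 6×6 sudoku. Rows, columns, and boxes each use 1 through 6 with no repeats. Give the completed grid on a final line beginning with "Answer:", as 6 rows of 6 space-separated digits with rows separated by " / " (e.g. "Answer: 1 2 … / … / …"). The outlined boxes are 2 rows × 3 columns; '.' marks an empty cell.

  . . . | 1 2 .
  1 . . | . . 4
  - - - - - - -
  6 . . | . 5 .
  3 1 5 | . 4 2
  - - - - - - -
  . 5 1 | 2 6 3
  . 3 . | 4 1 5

Step 1. [r1c6∈{6}] r1c6's peers cover all but 6, so r1c6=6.
Step 2. [r1c2∈{4}] r1c2 is down to just 4 ⇒ r1c2=4.
Step 3. [r2c2∈{2,6}] r2c2 is the only open cell in col 2 admitting 6, so r2c2=6.
Step 4. [r2c3∈{2,3}] r2c3 is the only open cell in row 2 admitting 2. So r2c3=2.
Step 5. [r2c5∈{3}] only 3 remains possible at r2c5 ⇒ r2c5=3.
Step 6. [r4c4∈{6}] only 6 remains possible at r4c4, so r4c4=6.
Step 7. [r2c4∈{5}] r2c4's peers cover all but 5. So r2c4=5.
Step 8. [r3c3∈{4}] r3c3's peers cover all but 4, so r3c3=4.
Step 9. [r3c2∈{2}] nothing but 2 survives at r3c2 ⇒ r3c2=2.
Step 10. [r1c3∈{3}] r1c3 is down to just 3, so r1c3=3.
Step 11. [r3c4∈{3}] nothing but 3 survives at r3c4. So r3c4=3.
Step 12. [r6c1∈{2}] r6c1's peers cover all but 2 ⇒ r6c1=2.
Step 13. [r6c3∈{6}] r6c3's peers cover all but 6. So r6c3=6.
Step 14. [r5c1∈{4}] r5c1 has the single candidate 4, so r5c1=4.
Step 15. [r1c1∈{5}] nothing but 5 survives at r1c1 ⇒ r1c1=5.
Step 16. [r3c6∈{1}] r3c6 has the single candidate 1. So r3c6=1.

Answer: 5 4 3 1 2 6 / 1 6 2 5 3 4 / 6 2 4 3 5 1 / 3 1 5 6 4 2 / 4 5 1 2 6 3 / 2 3 6 4 1 5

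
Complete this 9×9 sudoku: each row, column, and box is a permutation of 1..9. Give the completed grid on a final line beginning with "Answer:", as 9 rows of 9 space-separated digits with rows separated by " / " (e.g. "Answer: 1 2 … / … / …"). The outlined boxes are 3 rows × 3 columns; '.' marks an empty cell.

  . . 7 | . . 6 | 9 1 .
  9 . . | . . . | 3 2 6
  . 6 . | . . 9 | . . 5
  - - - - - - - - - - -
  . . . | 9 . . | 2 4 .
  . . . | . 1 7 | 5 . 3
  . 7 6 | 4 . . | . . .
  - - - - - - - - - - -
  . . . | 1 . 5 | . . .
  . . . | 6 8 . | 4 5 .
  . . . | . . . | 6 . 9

Step 1. [r8c9∈{1,2,7}] 1 has one home in box 9: r8c9 ⇒ r8c9=1.
Step 2. [r6c9∈{8}] r6c9 has the single candidate 8. So r6c9=8.
Step 3. [r7c5∈{2,3,4,7,9}] across col 5, 9 lands solely at r7c5. So r7c5=9.
Step 4. [r7c1∈{2,3,4,6,7,8}] row 7 places 6 nowhere but r7c1. So r7c1=6.
Step 5. [r2c6∈{1,4,8}] r2c6 is the only open cell in col 6 admitting 1 ⇒ r2c6=1.
Step 6. [r9c6∈{2,3,4}] across col 6, 4 lands solely at r9c6 ⇒ r9c6=4.
Step 7. [r4c6∈{3,8}] 8 has one home in col 6: r4c6. So r4c6=8.
Step 8. [r5c4∈{2}] nothing but 2 survives at r5c4, so r5c4=2.
Step 9. [r6c1∈{1,2,3,5}] 2 has one home in row 6: r6c1. So r6c1=2.
Step 10. [r6c5∈{3,5}] row 6 places 5 nowhere but r6c5. So r6c5=5.
Step 11. [r8c6∈{2,3}] in col 6, 2 fits only at r8c6 ⇒ r8c6=2.
Step 12. [r1c9∈{4}] r1c9 has the single candidate 4, so r1c9=4.
Step 13. [r7c9∈{2,7}] in col 9, 2 fits only at r7c9 ⇒ r7c9=2.
Step 14. [r8c1∈{3,7}] row 8 places 7 nowhere but r8c1, so r8c1=7.
Step 15. [r6c8∈{9}] only 9 remains possible at r6c8 ⇒ r6c8=9.
Step 16. [r6c6∈{3}] nothing but 3 survives at r6c6 ⇒ r6c6=3.
Step 17. [r3c4∈{3,7,8}] row 3 has a naked pair {7,8} at r3c7 and r3c8. So r3c4≠7.
Step 18. [r3c3∈{1,2,3,4,8}] the pair r3c7,r3c8 in row 3 locks {7,8} between them ⇒ r3c3≠8.
Step 19. [r9c1∈{1,3,5,8}] row 9 has a naked pair {3,7} at r9c4 and r9c5. So r9c1≠3.
Step 20. [r9c8∈{3,7,8}] r9c4 and r9c5 in row 9 both hold exactly {3,7}; those values are spoken for. So r9c8≠7.
Step 21. [r7c2∈{3,4,8}] box 7 has a naked pair {3,9} at r8c2 and r8c3 ⇒ r7c2≠3.
Step 22. [r3c4∈{3,8}] row 3 has a naked pair {7,8} at r3c7 and r3c8. So r3c4≠8.
Step 23. [r3c4∈{3}] nothing but 3 survives at r3c4. So r3c4=3.
Step 24. [r9c5∈{3,7}] across col 5, 3 lands solely at r9c5, so r9c5=3.
Step 25. [r9c8∈{8}] only 8 remains possible at r9c8 ⇒ r9c8=8.
Step 26. [r3c8∈{7}] only 7 remains possible at r3c8. So r3c8=7.
Step 27. [r1c5∈{2}] nothing but 2 survives at r1c5, so r1c5=2.
Step 28. [r3c5∈{4}] nothing but 4 survives at r3c5. So r3c5=4.
Step 29. [r9c2∈{1,2,5}] r9c2 is the only open cell in col 2 admitting 2 ⇒ r9c2=2.
Step 30. [r4c2∈{1,3,5}] across col 2, 1 lands solely at r4c2 ⇒ r4c2=1.
Step 31. [r5c1∈{4,8}] r5c1 is the only open cell in col 1 admitting 4 ⇒ r5c1=4.
Step 32. [r7c3∈{3,4,8}] the pair r8c2,r8c3 in box 7 locks {3,9} between them ⇒ r7c3≠3.
Step 33. [r2c5∈{7}] r2c5's peers cover all but 7 ⇒ r2c5=7.
Step 34. [r2c2∈{4,5,8}] along col 1, every 8-candidate lies inside box 1, so r2c2≠8.
Step 35. [r1c2∈{3,5,8}] along col 1, every 8-candidate lies inside box 1 ⇒ r1c2≠8.
Step 36. [r2c3∈{4,5,8}] the only places for 5 in col 2 are inside box 1 ⇒ r2c3≠5.
Step 37. [r2c3∈{4,8}] along col 1, every 8-candidate lies inside box 1, so r2c3≠8.
Step 38. [r2c4∈{5,8}] r2c4 is the only open cell in row 2 admitting 8, so r2c4=8.
Step 39. [r1c1∈{3,5,8}] r1c1 is the only open cell in row 1 admitting 8 ⇒ r1c1=8.
Step 40. [r2c3∈{4}] only 4 remains possible at r2c3, so r2c3=4.
Step 41. [r3c1∈{1}] nothing but 1 survives at r3c1 ⇒ r3c1=1.
Step 42. [r4c1∈{3,5}] across col 1, 3 lands solely at r4c1 ⇒ r4c1=3.
Step 43. [r7c3∈{8}] r7c3's peers cover all but 8. So r7c3=8.
Step 44. [r1c2∈{3,5}] row 1 places 3 nowhere but r1c2 ⇒ r1c2=3.
Step 45. [r5c3∈{9}] r5c3's peers cover all but 9. So r5c3=9.
Step 46. [r9c3∈{1,5}] 1 has one home in row 9: r9c3. So r9c3=1.
Step 47. [r2c2∈{5}] r2c2 has the single candidate 5. So r2c2=5.
Step 48. [r7c8∈{3}] only 3 remains possible at r7c8. So r7c8=3.
Step 49. [r3c3∈{2}] nothing but 2 survives at r3c3 ⇒ r3c3=2.
Step 50. [r4c5∈{6}] nothing but 6 survives at r4c5, so r4c5=6.
Step 51. [r9c1∈{5}] r9c1 is down to just 5. So r9c1=5.
Step 52. [r7c2∈{4}] r7c2 has the single candidate 4, so r7c2=4.
Step 53. [r6c7∈{1}] r6c7 has the single candidate 1, so r6c7=1.
Step 54. [r8c3∈{3}] r8c3 has the single candidate 3, so r8c3=3.
Step 55. [r8c2∈{9}] r8c2 has the single candidate 9, so r8c2=9.
Step 56. [r1c4∈{5}] only 5 remains possible at r1c4 ⇒ r1c4=5.
Step 57. [r9c4∈{7}] r9c4 is down to just 7 ⇒ r9c4=7.
Step 58. [r4c3∈{5}] r4c3 is down to just 5. So r4c3=5.
Step 59. [r3c7∈{8}] r3c7 is down to just 8, so r3c7=8.
Step 60. [r5c2∈{8}] r5c2 has the single candidate 8. So r5c2=8.
Step 61. [r7c7∈{7}] nothing but 7 survives at r7c7. So r7c7=7.
Step 62. [r5c8∈{6}] r5c8 is down to just 6, so r5c8=6.
Step 63. [r4c9∈{7}] r4c9's peers cover all but 7, so r4c9=7.

Answer: 8 3 7 5 2 6 9 1 4 / 9 5 4 8 7 1 3 2 6 / 1 6 2 3 4 9 8 7 5 / 3 1 5 9 6 8 2 4 7 / 4 8 9 2 1 7 5 6 3 / 2 7 6 4 5 3 1 9 8 / 6 4 8 1 9 5 7 3 2 / 7 9 3 6 8 2 4 5 1 / 5 2 1 7 3 4 6 8 9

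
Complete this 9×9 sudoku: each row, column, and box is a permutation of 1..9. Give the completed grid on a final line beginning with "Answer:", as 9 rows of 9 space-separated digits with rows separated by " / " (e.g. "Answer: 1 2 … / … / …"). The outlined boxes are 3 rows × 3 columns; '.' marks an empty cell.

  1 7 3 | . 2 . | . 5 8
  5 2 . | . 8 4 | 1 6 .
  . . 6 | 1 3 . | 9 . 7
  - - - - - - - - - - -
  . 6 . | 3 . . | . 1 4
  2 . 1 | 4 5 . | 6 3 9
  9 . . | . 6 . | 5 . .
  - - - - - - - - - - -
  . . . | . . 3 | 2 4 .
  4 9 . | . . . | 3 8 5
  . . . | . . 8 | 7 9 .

Step 1. [r5c2∈{8}] nothing but 8 survives at r5c2 ⇒ r5c2=8.
Step 2. [r4c1∈{7}] nothing but 7 survives at r4c1 ⇒ r4c1=7.
Step 3. [r4c6∈{2,9}] across row 4, 2 lands solely at r4c6, so r4c6=2.
Step 4. [r2c4∈{7,9}] row 2 places 7 nowhere but r2c4 ⇒ r2c4=7.
Step 5. [r7c3∈{5,7,8}] in col 3, 8 fits only at r7c3 ⇒ r7c3=8.
Step 6. [r7c5∈{1,7,9}] row 7 places 7 nowhere but r7c5. So r7c5=7.
Step 7. [r7c1∈{6}] r7c1 has the single candidate 6 ⇒ r7c1=6.
Step 8. [r7c4∈{5,9}] r7c4 is the only open cell in row 7 admitting 9 ⇒ r7c4=9.
Step 9. [r9c4∈{2,5,6}] across col 4, 5 lands solely at r9c4 ⇒ r9c4=5.
Step 10. [r8c5∈{1}] r8c5 has the single candidate 1. So r8c5=1.
Step 11. [r7c9∈{1}] r7c9 has the single candidate 1, so r7c9=1.
Step 12. [r6c2∈{3,4}] row 6 places 3 nowhere but r6c2. So r6c2=3.
Step 13. [r1c4∈{6}] r1c4 is down to just 6 ⇒ r1c4=6.
Step 14. [r6c8∈{2,7}] col 8 places 7 nowhere but r6c8 ⇒ r6c8=7.
Step 15. [r9c3∈{2}] nothing but 2 survives at r9c3. So r9c3=2.
Step 16. [r3c1∈{8}] nothing but 8 survives at r3c1, so r3c1=8.
Step 17. [r6c4∈{8}] r6c4's peers cover all but 8, so r6c4=8.
Step 18. [r2c9∈{3}] nothing but 3 survives at r2c9 ⇒ r2c9=3.
Step 19. [r1c7∈{4}] nothing but 4 survives at r1c7, so r1c7=4.
Step 20. [r3c8∈{2}] only 2 remains possible at r3c8. So r3c8=2.
Step 21. [r9c5∈{4}] r9c5's peers cover all but 4 ⇒ r9c5=4.
Step 22. [r8c4∈{2}] r8c4 has the single candidate 2, so r8c4=2.
Step 23. [r3c6∈{5}] r3c6 is down to just 5. So r3c6=5.
Step 24. [r6c3∈{4}] r6c3's peers cover all but 4, so r6c3=4.
Step 25. [r2c3∈{9}] nothing but 9 survives at r2c3, so r2c3=9.
Step 26. [r6c9∈{2}] r6c9's peers cover all but 2 ⇒ r6c9=2.
Step 27. [r4c3∈{5}] r4c3's peers cover all but 5, so r4c3=5.
Step 28. [r8c6∈{6}] r8c6's peers cover all but 6, so r8c6=6.
Step 29. [r9c9∈{6}] r9c9 is down to just 6 ⇒ r9c9=6.
Step 30. [r4c5∈{9}] r4c5 is down to just 9, so r4c5=9.
Step 31. [r8c3∈{7}] r8c3 is down to just 7 ⇒ r8c3=7.
Step 32. [r5c6∈{7}] r5c6 is down to just 7 ⇒ r5c6=7.
Step 33. [r3c2∈{4}] only 4 remains possible at r3c2. So r3c2=4.
Step 34. [r9c1∈{3}] r9c1 has the single candidate 3. So r9c1=3.
Step 35. [r6c6∈{1}] r6c6 is down to just 1, so r6c6=1.
Step 36. [r1c6∈{9}] r1c6's peers cover all but 9, so r1c6=9.
Step 37. [r4c7∈{8}] r4c7's peers cover all but 8 ⇒ r4c7=8.
Step 38. [r7c2∈{5}] r7c2 has the single candidate 5, so r7c2=5.
Step 39. [r9c2∈{1}] nothing but 1 survives at r9c2, so r9c2=1.

Answer: 1 7 3 6 2 9 4 5 8 / 5 2 9 7 8 4 1 6 3 / 8 4 6 1 3 5 9 2 7 / 7 6 5 3 9 2 8 1 4 / 2 8 1 4 5 7 6 3 9 / 9 3 4 8 6 1 5 7 2 / 6 5 8 9 7 3 2 4 1 / 4 9 7 2 1 6 3 8 5 / 3 1 2 5 4 8 7 9 6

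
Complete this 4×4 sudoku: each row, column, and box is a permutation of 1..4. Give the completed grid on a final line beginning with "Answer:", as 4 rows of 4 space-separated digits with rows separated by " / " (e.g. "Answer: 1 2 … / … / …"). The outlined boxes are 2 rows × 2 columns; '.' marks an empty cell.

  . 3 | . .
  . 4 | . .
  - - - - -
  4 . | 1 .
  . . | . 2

Step 1. [r3c4∈{3}] r3c4's peers cover all but 3 ⇒ r3c4=3.
Step 2. [r1c4∈{1,4}] col 4 places 4 nowhere but r1c4 ⇒ r1c4=4.
Step 3. [r1c1∈{1,2}] 1 has one home in row 1: r1c1, so r1c1=1.
Step 4. [r2c1∈{2}] only 2 remains possible at r2c1 ⇒ r2c1=2.
Step 5. [r4c1∈{3}] r4c1 has the single candidate 3 ⇒ r4c1=3.
Step 6. [r4c3∈{4}] only 4 remains possible at r4c3 ⇒ r4c3=4.
Step 7. [r2c3∈{3}] r2c3 is down to just 3 ⇒ r2c3=3.
Step 8. [r1c3∈{2}] r1c3 has the single candidate 2 ⇒ r1c3=2.
Step 9. [r2c4∈{1}] nothing but 1 survives at r2c4, so r2c4=1.
Step 10. [r3c2∈{2}] nothing but 2 survives at r3c2. So r3c2=2.
Step 11. [r4c2∈{1}] r4c2's peers cover all but 1. So r4c2=1.

Answer: 1 3 2 4 / 2 4 3 1 / 4 2 1 3 / 3 1 4 2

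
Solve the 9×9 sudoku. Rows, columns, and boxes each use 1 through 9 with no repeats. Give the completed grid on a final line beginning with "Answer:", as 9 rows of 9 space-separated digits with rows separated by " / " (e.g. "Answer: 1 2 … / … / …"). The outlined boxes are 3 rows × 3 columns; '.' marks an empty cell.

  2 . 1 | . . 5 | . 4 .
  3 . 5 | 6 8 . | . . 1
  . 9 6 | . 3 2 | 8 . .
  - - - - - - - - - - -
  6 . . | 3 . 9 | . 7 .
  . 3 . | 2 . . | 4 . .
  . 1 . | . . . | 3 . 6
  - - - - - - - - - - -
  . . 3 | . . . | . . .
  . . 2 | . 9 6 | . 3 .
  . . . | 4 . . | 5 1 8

Step 1. [r1c5∈{7}] nothing but 7 survives at r1c5 ⇒ r1c5=7.
Step 2. [r8c7∈{7}] only 7 remains possible at r8c7. So r8c7=7.
Step 3. [r6c8∈{2,5,8,9}] in row 6, 2 fits only at r6c8 ⇒ r6c8=2.
Step 4. [r5c8∈{5,8,9}] r5c8 is the only open cell in col 8 admitting 8, so r5c8=8.
Step 5. [r5c9∈{5,9}] in box 6, 9 fits only at r5c9, so r5c9=9.
Step 6. [r3c1∈{4,7}] row 3 places 4 nowhere but r3c1, so r3c1=4.
Step 7. [r5c3∈{7}] only 7 remains possible at r5c3, so r5c3=7.
Step 8. [r5c1∈{5}] only 5 remains possible at r5c1, so r5c1=5.
Step 9. [r1c2∈{8}] r1c2's peers cover all but 8, so r1c2=8.
Step 10. [r4c3∈{4,8}] r4c3 is the only open cell in row 4 admitting 8. So r4c3=8.
Step 11. [r6c3∈{4,9}] in col 3, 4 fits only at r6c3 ⇒ r6c3=4.
Step 12. [r7c8∈{6,9}] 6 has one home in col 8: r7c8, so r7c8=6.
Step 13. [r7c7∈{2,9}] box 9 places 9 nowhere but r7c7. So r7c7=9.
Step 14. [r5c6∈{1}] nothing but 1 survives at r5c6, so r5c6=1.
Step 15. [r7c5∈{1,2,5}] across col 5, 1 lands solely at r7c5. So r7c5=1.
Step 16. [r4c9∈{5}] r4c9 has the single candidate 5. So r4c9=5.
Step 17. [r2c2∈{7}] r2c2's peers cover all but 7, so r2c2=7.
Step 18. [r8c9∈{4}] r8c9's peers cover all but 4. So r8c9=4.
Step 19. [r8c2∈{5}] r8c2's peers cover all but 5, so r8c2=5.
Step 20. [r8c4∈{8}] r8c4 is down to just 8, so r8c4=8.
Step 21. [r7c6∈{7}] nothing but 7 survives at r7c6 ⇒ r7c6=7.
Step 22. [r9c3∈{9}] nothing but 9 survives at r9c3, so r9c3=9.
Step 23. [r6c5∈{5}] only 5 remains possible at r6c5, so r6c5=5.
Step 24. [r7c4∈{5}] r7c4 is down to just 5, so r7c4=5.
Step 25. [r5c5∈{6}] only 6 remains possible at r5c5 ⇒ r5c5=6.
Step 26. [r3c8∈{5}] nothing but 5 survives at r3c8, so r3c8=5.
Step 27. [r6c4∈{7}] nothing but 7 survives at r6c4 ⇒ r6c4=7.
Step 28. [r2c8∈{9}] r2c8 is down to just 9. So r2c8=9.
Step 29. [r2c7∈{2}] r2c7 is down to just 2 ⇒ r2c7=2.
Step 30. [r1c9∈{3}] only 3 remains possible at r1c9 ⇒ r1c9=3.
Step 31. [r8c1∈{1}] r8c1 is down to just 1. So r8c1=1.
Step 32. [r1c4∈{9}] nothing but 9 survives at r1c4. So r1c4=9.
Step 33. [r9c6∈{3}] only 3 remains possible at r9c6. So r9c6=3.
Step 34. [r9c5∈{2}] nothing but 2 survives at r9c5 ⇒ r9c5=2.
Step 35. [r1c7∈{6}] r1c7's peers cover all but 6. So r1c7=6.
Step 36. [r4c5∈{4}] only 4 remains possible at r4c5, so r4c5=4.
Step 37. [r7c1∈{8}] r7c1's peers cover all but 8 ⇒ r7c1=8.
Step 38. [r9c2∈{6}] only 6 remains possible at r9c2. So r9c2=6.
Step 39. [r9c1∈{7}] r9c1 is down to just 7 ⇒ r9c1=7.
Step 40. [r6c1∈{9}] nothing but 9 survives at r6c1 ⇒ r6c1=9.
Step 41. [r4c7∈{1}] r4c7 is down to just 1, so r4c7=1.
Step 42. [r4c2∈{2}] nothing but 2 survives at r4c2 ⇒ r4c2=2.
Step 43. [r2c6∈{4}] r2c6's peers cover all but 4, so r2c6=4.
Step 44. [r3c9∈{7}] only 7 remains possible at r3c9. So r3c9=7.
Step 45. [r7c2∈{4}] r7c2 is down to just 4 ⇒ r7c2=4.
Step 46. [r7c9∈{2}] nothing but 2 survives at r7c9. So r7c9=2.
Step 47. [r3c4∈{1}] r3c4's peers cover all but 1 ⇒ r3c4=1.
Step 48. [r6c6∈{8}] r6c6 has the single candidate 8. So r6c6=8.

Answer: 2 8 1 9 7 5 6 4 3 / 3 7 5 6 8 4 2 9 1 / 4 9 6 1 3 2 8 5 7 / 6 2 8 3 4 9 1 7 5 / 5 3 7 2 6 1 4 8 9 / 9 1 4 7 5 8 3 2 6 / 8 4 3 5 1 7 9 6 2 / 1 5 2 8 9 6 7 3 4 / 7 6 9 4 2 3 5 1 8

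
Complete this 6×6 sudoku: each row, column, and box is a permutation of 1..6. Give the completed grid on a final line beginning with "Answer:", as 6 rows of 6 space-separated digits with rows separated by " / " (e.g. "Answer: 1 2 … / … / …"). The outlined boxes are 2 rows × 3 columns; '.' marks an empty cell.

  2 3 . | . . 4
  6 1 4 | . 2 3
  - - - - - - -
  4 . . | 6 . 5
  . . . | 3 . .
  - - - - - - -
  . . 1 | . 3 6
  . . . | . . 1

Step 1. [r5c1∈{5}] only 5 remains possible at r5c1 ⇒ r5c1=5.
Step 2. [r3c2∈{2}] nothing but 2 survives at r3c2. So r3c2=2.
Step 3. [r6c3∈{2,3,6}] 2 has one home in col 3: r6c3. So r6c3=2.
Step 4. [r1c3∈{5}] r1c3 has the single candidate 5, so r1c3=5.
Step 5. [r4c5∈{1,4}] r4c5 is the only open cell in row 4 admitting 4. So r4c5=4.
Step 6. [r6c2∈{4,6}] across row 6, 6 lands solely at r6c2, so r6c2=6.
Step 7. [r6c4∈{4,5}] across row 6, 4 lands solely at r6c4, so r6c4=4.
Step 8. [r3c5∈{1}] r3c5 is down to just 1 ⇒ r3c5=1.
Step 9. [r4c3∈{6}] only 6 remains possible at r4c3, so r4c3=6.
Step 10. [r1c5∈{6}] only 6 remains possible at r1c5. So r1c5=6.
Step 11. [r5c2∈{4}] r5c2's peers cover all but 4, so r5c2=4.
Step 12. [r2c4∈{5}] r2c4's peers cover all but 5. So r2c4=5.
Step 13. [r4c2∈{5}] r4c2's peers cover all but 5. So r4c2=5.
Step 14. [r3c3∈{3}] only 3 remains possible at r3c3 ⇒ r3c3=3.
Step 15. [r6c1∈{3}] r6c1 has the single candidate 3 ⇒ r6c1=3.
Step 16. [r6c5∈{5}] only 5 remains possible at r6c5. So r6c5=5.
Step 17. [r1c4∈{1}] r1c4 is down to just 1. So r1c4=1.
Step 18. [r5c4∈{2}] r5c4 has the single candidate 2, so r5c4=2.
Step 19. [r4c1∈{1}] nothing but 1 survives at r4c1 ⇒ r4c1=1.
Step 20. [r4c6∈{2}] r4c6 is down to just 2. So r4c6=2.

Answer: 2 3 5 1 6 4 / 6 1 4 5 2 3 / 4 2 3 6 1 5 / 1 5 6 3 4 2 / 5 4 1 2 3 6 / 3 6 2 4 5 1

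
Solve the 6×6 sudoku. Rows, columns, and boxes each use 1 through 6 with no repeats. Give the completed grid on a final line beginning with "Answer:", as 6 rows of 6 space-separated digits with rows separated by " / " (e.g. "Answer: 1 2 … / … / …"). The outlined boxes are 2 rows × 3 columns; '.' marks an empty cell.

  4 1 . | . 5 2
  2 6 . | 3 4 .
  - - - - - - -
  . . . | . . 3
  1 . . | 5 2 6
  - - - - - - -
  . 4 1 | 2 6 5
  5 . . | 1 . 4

Step 1. [r6c3∈{2,3,6}] 6 has one home in row 6: r6c3, so r6c3=6.
Step 2. [r3c3∈{2,4,5}] 2 has one home in col 3: r3c3 ⇒ r3c3=2.
Step 3. [r4c2∈{3}] r4c2 is down to just 3. So r4c2=3.
Step 4. [r4c3∈{4}] r4c3's peers cover all but 4. So r4c3=4.
Step 5. [r2c6∈{1}] r2c6 has the single candidate 1. So r2c6=1.
Step 6. [r6c2∈{2}] nothing but 2 survives at r6c2. So r6c2=2.
Step 7. [r3c1∈{6}] r3c1 has the single candidate 6, so r3c1=6.
Step 8. [r1c4∈{6}] r1c4's peers cover all but 6. So r1c4=6.
Step 9. [r3c2∈{5}] r3c2's peers cover all but 5 ⇒ r3c2=5.
Step 10. [r6c5∈{3}] r6c5's peers cover all but 3, so r6c5=3.
Step 11. [r3c4∈{4}] r3c4's peers cover all but 4, so r3c4=4.
Step 12. [r2c3∈{5}] nothing but 5 survives at r2c3, so r2c3=5.
Step 13. [r5c1∈{3}] r5c1's peers cover all but 3, so r5c1=3.
Step 14. [r1c3∈{3}] r1c3's peers cover all but 3. So r1c3=3.
Step 15. [r3c5∈{1}] r3c5's peers cover all but 1 ⇒ r3c5=1.

Answer: 4 1 3 6 5 2 / 2 6 5 3 4 1 / 6 5 2 4 1 3 / 1 3 4 5 2 6 / 3 4 1 2 6 5 / 5 2 6 1 3 4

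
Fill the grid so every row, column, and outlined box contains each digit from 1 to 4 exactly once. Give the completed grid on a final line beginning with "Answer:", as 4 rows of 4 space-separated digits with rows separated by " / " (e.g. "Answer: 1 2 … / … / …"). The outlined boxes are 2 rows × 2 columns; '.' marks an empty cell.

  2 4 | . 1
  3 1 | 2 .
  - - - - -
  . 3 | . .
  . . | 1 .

Step 1. [r3c3∈{4}] r3c3 has the single candidate 4 ⇒ r3c3=4.
Step 2. [r4c4∈{2,3}] in row 4, 3 fits only at r4c4. So r4c4=3.
Step 3. [r3c1∈{1}] r3c1 is down to just 1, so r3c1=1.
Step 4. [r4c1∈{4}] only 4 remains possible at r4c1 ⇒ r4c1=4.
Step 5. [r2c4∈{4}] r2c4's peers cover all but 4 ⇒ r2c4=4.
Step 6. [r3c4∈{2}] r3c4's peers cover all but 2, so r3c4=2.
Step 7. [r1c3∈{3}] r1c3's peers cover all but 3, so r1c3=3.
Step 8. [r4c2∈{2}] r4c2 has the single candidate 2 ⇒ r4c2=2.

Answer: 2 4 3 1 / 3 1 2 4 / 1 3 4 2 / 4 2 1 3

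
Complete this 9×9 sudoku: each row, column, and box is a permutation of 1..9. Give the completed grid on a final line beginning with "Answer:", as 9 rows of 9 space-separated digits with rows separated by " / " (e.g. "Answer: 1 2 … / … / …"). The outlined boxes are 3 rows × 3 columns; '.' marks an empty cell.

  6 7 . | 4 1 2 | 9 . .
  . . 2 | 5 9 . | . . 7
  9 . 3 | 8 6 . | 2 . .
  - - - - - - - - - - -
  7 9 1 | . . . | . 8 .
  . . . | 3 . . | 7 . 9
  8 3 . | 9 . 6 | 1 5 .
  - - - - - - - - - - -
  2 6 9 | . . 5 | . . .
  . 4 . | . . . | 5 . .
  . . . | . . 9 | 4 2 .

Step 1. [r7c5∈{3,4,7,8}] row 7 places 4 nowhere but r7c5, so r7c5=4.
Step 2. [r4c4∈{2}] only 2 remains possible at r4c4 ⇒ r4c4=2.
Step 3. [r1c8∈{3}] nothing but 3 survives at r1c8. So r1c8=3.
Step 4. [r2c1∈{1,4}] r2c1 is the only open cell in box 1 admitting 4. So r2c1=4.
Step 5. [r5c1∈{5}] nothing but 5 survives at r5c1 ⇒ r5c1=5.
Step 6. [r5c5∈{8}] only 8 remains possible at r5c5. So r5c5=8.
Step 7. [r8c6∈{1,3,7,8}] 8 has one home in col 6: r8c6 ⇒ r8c6=8.
Step 8. [r8c3∈{7}] only 7 remains possible at r8c3 ⇒ r8c3=7.
Step 9. [r8c8∈{1,6,9}] in row 8, 9 fits only at r8c8 ⇒ r8c8=9.
Step 10. [r4c6∈{4}] r4c6's peers cover all but 4, so r4c6=4.
Step 11. [r6c3∈{4}] r6c3 is down to just 4, so r6c3=4.
Step 12. [r3c9∈{1,4,5}] col 9 places 4 nowhere but r3c9 ⇒ r3c9=4.
Step 13. [r3c8∈{1}] r3c8 has the single candidate 1. So r3c8=1.
Step 14. [r2c2∈{1,8}] r2c2 is the only open cell in row 2 admitting 1, so r2c2=1.
Step 15. [r9c2∈{5,8}] col 2 places 8 nowhere but r9c2 ⇒ r9c2=8.
Step 16. [r2c7∈{6,8}] across row 2, 8 lands solely at r2c7, so r2c7=8.
Step 17. [r7c7∈{3}] only 3 remains possible at r7c7, so r7c7=3.
Step 18. [r4c7∈{6}] r4c7 is down to just 6, so r4c7=6.
Step 19. [r8c1∈{1,3}] row 8 has a naked pair {1,6} at r8c4 and r8c9, so r8c1≠1.
Step 20. [r9c1∈{1,3}] across col 1, 1 lands solely at r9c1. So r9c1=1.
Step 21. [r9c9∈{6}] r9c9 has the single candidate 6, so r9c9=6.
Step 22. [r9c4∈{7}] r9c4 has the single candidate 7, so r9c4=7.
Step 23. [r7c4∈{1}] r7c4 has the single candidate 1, so r7c4=1.
Step 24. [r1c9∈{5}] nothing but 5 survives at r1c9. So r1c9=5.
Step 25. [r8c5∈{2,3}] 2 has one home in row 8: r8c5, so r8c5=2.
Step 26. [r3c2∈{5}] nothing but 5 survives at r3c2 ⇒ r3c2=5.
Step 27. [r5c6∈{1}] r5c6 is down to just 1, so r5c6=1.
Step 28. [r6c5∈{7}] r6c5 is down to just 7. So r6c5=7.
Step 29. [r6c9∈{2}] r6c9 is down to just 2, so r6c9=2.
Step 30. [r8c4∈{6}] r8c4's peers cover all but 6 ⇒ r8c4=6.
Step 31. [r8c9∈{1}] only 1 remains possible at r8c9. So r8c9=1.
Step 32. [r2c6∈{3}] r2c6 is down to just 3, so r2c6=3.
Step 33. [r5c2∈{2}] r5c2's peers cover all but 2 ⇒ r5c2=2.
Step 34. [r4c5∈{5}] r4c5 is down to just 5. So r4c5=5.
Step 35. [r5c8∈{4}] r5c8 has the single candidate 4 ⇒ r5c8=4.
Step 36. [r7c8∈{7}] r7c8 is down to just 7, so r7c8=7.
Step 37. [r5c3∈{6}] nothing but 6 survives at r5c3, so r5c3=6.
Step 38. [r1c3∈{8}] nothing but 8 survives at r1c3 ⇒ r1c3=8.
Step 39. [r9c5∈{3}] r9c5's peers cover all but 3, so r9c5=3.
Step 40. [r2c8∈{6}] only 6 remains possible at r2c8, so r2c8=6.
Step 41. [r3c6∈{7}] only 7 remains possible at r3c6. So r3c6=7.
Step 42. [r9c3∈{5}] nothing but 5 survives at r9c3, so r9c3=5.
Step 43. [r4c9∈{3}] r4c9's peers cover all but 3 ⇒ r4c9=3.
Step 44. [r8c1∈{3}] r8c1 has the single candidate 3, so r8c1=3.
Step 45. [r7c9∈{8}] r7c9 has the single candidate 8 ⇒ r7c9=8.

Answer: 6 7 8 4 1 2 9 3 5 / 4 1 2 5 9 3 8 6 7 / 9 5 3 8 6 7 2 1 4 / 7 9 1 2 5 4 6 8 3 / 5 2 6 3 8 1 7 4 9 / 8 3 4 9 7 6 1 5 2 / 2 6 9 1 4 5 3 7 8 / 3 4 7 6 2 8 5 9 1 / 1 8 5 7 3 9 4 2 6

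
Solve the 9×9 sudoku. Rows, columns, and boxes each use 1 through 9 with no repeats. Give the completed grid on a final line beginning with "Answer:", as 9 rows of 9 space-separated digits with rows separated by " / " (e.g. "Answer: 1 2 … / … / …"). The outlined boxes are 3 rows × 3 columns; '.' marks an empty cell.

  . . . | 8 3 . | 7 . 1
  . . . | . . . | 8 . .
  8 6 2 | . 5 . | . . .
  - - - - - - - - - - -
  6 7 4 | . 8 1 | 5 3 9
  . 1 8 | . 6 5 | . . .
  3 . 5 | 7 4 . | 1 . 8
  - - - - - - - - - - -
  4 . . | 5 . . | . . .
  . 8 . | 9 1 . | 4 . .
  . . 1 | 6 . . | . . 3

Step 1. [r2c5∈{2,7,9}] across col 5, 9 lands solely at r2c5. So r2c5=9.
Step 2. [r3c9∈{4}] r3c9 is down to just 4 ⇒ r3c9=4.
Step 3. [r7c7∈{2,6,9}] across col 7, 6 lands solely at r7c7. So r7c7=6.
Step 4. [r5c7∈{2}] nothing but 2 survives at r5c7, so r5c7=2.
Step 5. [r9c6∈{2,4,7,8}] row 9 places 4 nowhere but r9c6 ⇒ r9c6=4.
Step 6. [r9c7∈{9}] r9c7 has the single candidate 9 ⇒ r9c7=9.
Step 7. [r2c9∈{2,5,6}] col 9 places 6 nowhere but r2c9, so r2c9=6.
Step 8. [r8c9∈{2,5,7}] r8c9 is the only open cell in col 9 admitting 5. So r8c9=5.
Step 9. [r7c9∈{2,7}] col 9 places 2 nowhere but r7c9, so r7c9=2.
Step 10. [r8c8∈{7}] r8c8 is down to just 7. So r8c8=7.
Step 11. [r9c5∈{2,7}] 2 has one home in col 5: r9c5, so r9c5=2.
Step 12. [r1c3∈{9}] nothing but 9 survives at r1c3 ⇒ r1c3=9.
Step 13. [r1c1∈{5}] nothing but 5 survives at r1c1 ⇒ r1c1=5.
Step 14. [r7c6∈{3,7,8}] 8 has one home in col 6: r7c6. So r7c6=8.
Step 15. [r2c4∈{1,2,4}] 4 has one home in col 4: r2c4 ⇒ r2c4=4.
Step 16. [r9c1∈{7}] nothing but 7 survives at r9c1, so r9c1=7.
Step 17. [r7c3∈{3}] r7c3 has the single candidate 3 ⇒ r7c3=3.
Step 18. [r6c2∈{2,9}] r6c2 is the only open cell in col 2 admitting 2. So r6c2=2.
Step 19. [r1c8∈{2}] r1c8's peers cover all but 2 ⇒ r1c8=2.
Step 20. [r2c6∈{2,7}] row 2 places 2 nowhere but r2c6, so r2c6=2.
Step 21. [r7c5∈{7}] r7c5 is down to just 7, so r7c5=7.
Step 22. [r1c2∈{4}] r1c2 has the single candidate 4 ⇒ r1c2=4.
Step 23. [r5c8∈{4}] r5c8's peers cover all but 4, so r5c8=4.
Step 24. [r4c4∈{2}] r4c4's peers cover all but 2. So r4c4=2.
Step 25. [r2c2∈{3}] only 3 remains possible at r2c2 ⇒ r2c2=3.
Step 26. [r3c8∈{9}] r3c8 is down to just 9. So r3c8=9.
Step 27. [r3c6∈{7}] r3c6 has the single candidate 7, so r3c6=7.
Step 28. [r2c8∈{5}] only 5 remains possible at r2c8 ⇒ r2c8=5.
Step 29. [r2c3∈{7}] r2c3 is down to just 7. So r2c3=7.
Step 30. [r6c6∈{9}] r6c6 is down to just 9. So r6c6=9.
Step 31. [r6c8∈{6}] only 6 remains possible at r6c8, so r6c8=6.
Step 32. [r5c1∈{9}] r5c1's peers cover all but 9. So r5c1=9.
Step 33. [r1c6∈{6}] r1c6 is down to just 6. So r1c6=6.
Step 34. [r7c8∈{1}] only 1 remains possible at r7c8 ⇒ r7c8=1.
Step 35. [r8c1∈{2}] only 2 remains possible at r8c1. So r8c1=2.
Step 36. [r9c8∈{8}] only 8 remains possible at r9c8. So r9c8=8.
Step 37. [r3c7∈{3}] r3c7 has the single candidate 3 ⇒ r3c7=3.
Step 38. [r5c9∈{7}] r5c9 has the single candidate 7, so r5c9=7.
Step 39. [r8c6∈{3}] nothing but 3 survives at r8c6. So r8c6=3.
Step 40. [r7c2∈{9}] only 9 remains possible at r7c2. So r7c2=9.
Step 41. [r8c3∈{6}] r8c3 has the single candidate 6 ⇒ r8c3=6.
Step 42. [r9c2∈{5}] nothing but 5 survives at r9c2, so r9c2=5.
Step 43. [r3c4∈{1}] only 1 remains possible at r3c4, so r3c4=1.
Step 44. [r5c4∈{3}] r5c4's peers cover all but 3. So r5c4=3.
Step 45. [r2c1∈{1}] r2c1 is down to just 1 ⇒ r2c1=1.

Answer: 5 4 9 8 3 6 7 2 1 / 1 3 7 4 9 2 8 5 6 / 8 6 2 1 5 7 3 9 4 / 6 7 4 2 8 1 5 3 9 / 9 1 8 3 6 5 2 4 7 / 3 2 5 7 4 9 1 6 8 / 4 9 3 5 7 8 6 1 2 / 2 8 6 9 1 3 4 7 5 / 7 5 1 6 2 4 9 8 3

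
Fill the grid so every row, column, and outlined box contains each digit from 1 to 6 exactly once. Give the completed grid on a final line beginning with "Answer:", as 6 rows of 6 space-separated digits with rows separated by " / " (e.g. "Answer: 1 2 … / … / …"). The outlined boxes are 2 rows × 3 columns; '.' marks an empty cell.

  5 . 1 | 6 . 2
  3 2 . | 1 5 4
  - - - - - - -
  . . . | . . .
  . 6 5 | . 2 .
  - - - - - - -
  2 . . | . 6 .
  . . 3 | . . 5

Step 1. [r5c3∈{4}] nothing but 4 survives at r5c3 ⇒ r5c3=4.
Step 2. [r3c2∈{1,3,4}] col 2 places 3 nowhere but r3c2, so r3c2=3.
Step 3. [r6c2∈{1}] r6c2's peers cover all but 1, so r6c2=1.
Step 4. [r3c5∈{1,4}] in col 5, 1 fits only at r3c5 ⇒ r3c5=1.
Step 5. [r4c6∈{3}] r4c6 is down to just 3 ⇒ r4c6=3.
Step 6. [r4c4∈{4}] nothing but 4 survives at r4c4, so r4c4=4.
Step 7. [r5c6∈{1}] r5c6 has the single candidate 1 ⇒ r5c6=1.
Step 8. [r6c4∈{2}] r6c4 is down to just 2 ⇒ r6c4=2.
Step 9. [r6c5∈{4}] r6c5's peers cover all but 4 ⇒ r6c5=4.
Step 10. [r3c4∈{5}] r3c4 has the single candidate 5, so r3c4=5.
Step 11. [r1c2∈{4}] r1c2 is down to just 4. So r1c2=4.
Step 12. [r6c1∈{6}] r6c1's peers cover all but 6. So r6c1=6.
Step 13. [r4c1∈{1}] r4c1 has the single candidate 1. So r4c1=1.
Step 14. [r5c2∈{5}] nothing but 5 survives at r5c2, so r5c2=5.
Step 15. [r3c1∈{4}] r3c1 has the single candidate 4, so r3c1=4.
Step 16. [r1c5∈{3}] r1c5 is down to just 3 ⇒ r1c5=3.
Step 17. [r2c3∈{6}] r2c3's peers cover all but 6. So r2c3=6.
Step 18. [r3c6∈{6}] r3c6 has the single candidate 6, so r3c6=6.
Step 19. [r3c3∈{2}] nothing but 2 survives at r3c3, so r3c3=2.
Step 20. [r5c4∈{3}] r5c4 has the single candidate 3. So r5c4=3.

Answer: 5 4 1 6 3 2 / 3 2 6 1 5 4 / 4 3 2 5 1 6 / 1 6 5 4 2 3 / 2 5 4 3 6 1 / 6 1 3 2 4 5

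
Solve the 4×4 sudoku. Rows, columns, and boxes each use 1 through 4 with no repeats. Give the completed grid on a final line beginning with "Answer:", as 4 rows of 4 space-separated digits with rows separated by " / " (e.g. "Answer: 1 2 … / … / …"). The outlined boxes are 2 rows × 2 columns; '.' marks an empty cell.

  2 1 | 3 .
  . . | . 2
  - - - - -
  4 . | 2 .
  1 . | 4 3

Step 1. [r3c2∈{3}] only 3 remains possible at r3c2, so r3c2=3.
Step 2. [r4c2∈{2}] r4c2 has the single candidate 2. So r4c2=2.
Step 3. [r2c1∈{3}] nothing but 3 survives at r2c1. So r2c1=3.
Step 4. [r2c2∈{4}] only 4 remains possible at r2c2. So r2c2=4.
Step 5. [r2c3∈{1}] r2c3 is down to just 1 ⇒ r2c3=1.
Step 6. [r3c4∈{1}] r3c4 has the single candidate 1. So r3c4=1.
Step 7. [r1c4∈{4}] r1c4 is down to just 4 ⇒ r1c4=4.

Answer: 2 1 3 4 / 3 4 1 2 / 4 3 2 1 / 1 2 4 3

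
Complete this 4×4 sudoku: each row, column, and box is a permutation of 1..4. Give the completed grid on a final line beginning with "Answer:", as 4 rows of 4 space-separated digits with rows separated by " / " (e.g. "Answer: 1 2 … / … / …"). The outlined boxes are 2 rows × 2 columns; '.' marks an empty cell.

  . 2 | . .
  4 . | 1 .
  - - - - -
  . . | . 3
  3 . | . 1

Step 1. [r4c2∈{4}] r4c2's peers cover all but 4 ⇒ r4c2=4.
Step 2. [r3c1∈{1,2}] across col 1, 2 lands solely at r3c1, so r3c1=2.
Step 3. [r3c3∈{4}] only 4 remains possible at r3c3 ⇒ r3c3=4.
Step 4. [r1c3∈{3}] only 3 remains possible at r1c3 ⇒ r1c3=3.
Step 5. [r1c4∈{4}] r1c4 is down to just 4. So r1c4=4.
Step 6. [r2c4∈{2}] r2c4's peers cover all but 2. So r2c4=2.
Step 7. [r1c1∈{1}] nothing but 1 survives at r1c1, so r1c1=1.
Step 8. [r4c3∈{2}] only 2 remains possible at r4c3, so r4c3=2.
Step 9. [r2c2∈{3}] only 3 remains possible at r2c2 ⇒ r2c2=3.
Step 10. [r3c2∈{1}] r3c2 is down to just 1 ⇒ r3c2=1.

Answer: 1 2 3 4 / 4 3 1 2 / 2 1 4 3 / 3 4 2 1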